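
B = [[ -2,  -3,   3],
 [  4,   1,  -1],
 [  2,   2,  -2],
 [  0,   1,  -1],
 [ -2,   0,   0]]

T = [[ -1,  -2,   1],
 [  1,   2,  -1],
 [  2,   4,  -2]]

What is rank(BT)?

1

First compute BT:
[[  5,  10,  -5],
 [ -5, -10,   5],
 [ -4,  -8,   4],
 [ -1,  -2,   1],
 [  2,   4,  -2]]
Now row reduce the product.
R2 ← R2 + R1: [0, 0, 0]
R3 ← R3 + (4/5)·R1: [0, 0, 0]
R4 ← R4 + (1/5)·R1: [0, 0, 0]
R5 ← R5 − (2/5)·R1: [0, 0, 0]
1 nonzero row, so rank(BT) = 1.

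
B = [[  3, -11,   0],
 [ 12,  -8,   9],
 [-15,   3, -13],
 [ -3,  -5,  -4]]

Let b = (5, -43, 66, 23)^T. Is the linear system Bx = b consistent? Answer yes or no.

Row reduce the augmented matrix [B | b].
R2 ← R2 − (4)·R1: [0, 36, 9, -63]
R3 ← R3 + (5)·R1: [0, -52, -13, 91]
R4 ← R4 + R1: [0, -16, -4, 28]
R3 ← R3 + (13/9)·R2: [0, 0, 0, 0]
R4 ← R4 + (4/9)·R2: [0, 0, 0, 0]
The echelon form has 2 nonzero rows, and every pivot lies in the first 3 columns, so rank(B) = rank([B|b]) = 2.
The system is consistent.

yes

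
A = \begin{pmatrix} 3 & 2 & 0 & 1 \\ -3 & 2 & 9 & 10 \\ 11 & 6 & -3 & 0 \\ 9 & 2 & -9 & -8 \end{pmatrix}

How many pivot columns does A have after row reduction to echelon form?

Row reduce to echelon form.
R2 ← R2 + R1: [0, 4, 9, 11]
R3 ← R3 − (11/3)·R1: [0, -4/3, -3, -11/3]
R4 ← R4 − (3)·R1: [0, -4, -9, -11]
R3 ← R3 + (1/3)·R2: [0, 0, 0, 0]
R4 ← R4 + R2: [0, 0, 0, 0]
Echelon form has 2 nonzero rows, so rank(A) = 2.
Each nonzero row contributes one pivot column: 2 pivot columns.

2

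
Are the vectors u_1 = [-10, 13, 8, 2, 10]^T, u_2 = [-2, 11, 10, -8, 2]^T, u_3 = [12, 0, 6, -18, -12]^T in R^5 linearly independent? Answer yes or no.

no

Form the matrix with these vectors as rows and row reduce.
R2 ← R2 − (1/5)·R1: [0, 42/5, 42/5, -42/5, 0]
R3 ← R3 + (6/5)·R1: [0, 78/5, 78/5, -78/5, 0]
R3 ← R3 − (13/7)·R2: [0, 0, 0, 0, 0]
2 nonzero rows, so the 3 vectors span a space of dimension 2.
Since 2 < 3, the vectors are linearly dependent.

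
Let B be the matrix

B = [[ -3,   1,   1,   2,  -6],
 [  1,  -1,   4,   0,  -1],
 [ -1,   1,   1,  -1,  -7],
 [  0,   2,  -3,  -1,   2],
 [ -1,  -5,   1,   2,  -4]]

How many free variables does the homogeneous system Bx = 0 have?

Row reduce to echelon form.
R2 ← R2 + (1/3)·R1: [0, -2/3, 13/3, 2/3, -3]
R3 ← R3 − (1/3)·R1: [0, 2/3, 2/3, -5/3, -5]
R5 ← R5 − (1/3)·R1: [0, -16/3, 2/3, 4/3, -2]
R3 ← R3 + R2: [0, 0, 5, -1, -8]
R4 ← R4 + (3)·R2: [0, 0, 10, 1, -7]
R5 ← R5 − (8)·R2: [0, 0, -34, -4, 22]
R4 ← R4 − (2)·R3: [0, 0, 0, 3, 9]
R5 ← R5 + (34/5)·R3: [0, 0, 0, -54/5, -162/5]
R5 ← R5 + (18/5)·R4: [0, 0, 0, 0, 0]
4 nonzero rows, so rank(B) = 4.
B has 5 columns; by rank–nullity, nullity = 5 − 4 = 1.

1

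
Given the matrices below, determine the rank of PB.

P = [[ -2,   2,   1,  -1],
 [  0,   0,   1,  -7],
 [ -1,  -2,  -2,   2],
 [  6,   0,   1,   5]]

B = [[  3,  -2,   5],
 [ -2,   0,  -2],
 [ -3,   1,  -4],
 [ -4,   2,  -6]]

2

First compute PB:
[[ -9,   3, -12],
 [ 25, -13,  38],
 [ -1,   4,  -5],
 [ -5,  -1,  -4]]
Now row reduce the product.
R2 ← R2 + (25/9)·R1: [0, -14/3, 14/3]
R3 ← R3 − (1/9)·R1: [0, 11/3, -11/3]
R4 ← R4 − (5/9)·R1: [0, -8/3, 8/3]
R3 ← R3 + (11/14)·R2: [0, 0, 0]
R4 ← R4 − (4/7)·R2: [0, 0, 0]
2 nonzero rows, so rank(PB) = 2.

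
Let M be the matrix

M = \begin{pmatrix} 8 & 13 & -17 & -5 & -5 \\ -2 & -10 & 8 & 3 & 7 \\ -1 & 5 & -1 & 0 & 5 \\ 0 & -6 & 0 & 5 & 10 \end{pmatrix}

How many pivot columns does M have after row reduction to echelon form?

Row reduce to echelon form.
R2 ← R2 + (1/4)·R1: [0, -27/4, 15/4, 7/4, 23/4]
R3 ← R3 + (1/8)·R1: [0, 53/8, -25/8, -5/8, 35/8]
R3 ← R3 + (53/54)·R2: [0, 0, 5/9, 59/54, 541/54]
R4 ← R4 − (8/9)·R2: [0, 0, -10/3, 31/9, 44/9]
R4 ← R4 + (6)·R3: [0, 0, 0, 10, 65]
Echelon form has 4 nonzero rows, so rank(M) = 4.
Each nonzero row contributes one pivot column: 4 pivot columns.

4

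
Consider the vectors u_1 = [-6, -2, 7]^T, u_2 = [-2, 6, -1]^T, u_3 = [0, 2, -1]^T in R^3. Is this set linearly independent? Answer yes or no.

no

Form the matrix with these vectors as rows and row reduce.
R2 ← R2 − (1/3)·R1: [0, 20/3, -10/3]
R3 ← R3 − (3/10)·R2: [0, 0, 0]
2 nonzero rows, so the 3 vectors span a space of dimension 2.
Since 2 < 3, the vectors are linearly dependent.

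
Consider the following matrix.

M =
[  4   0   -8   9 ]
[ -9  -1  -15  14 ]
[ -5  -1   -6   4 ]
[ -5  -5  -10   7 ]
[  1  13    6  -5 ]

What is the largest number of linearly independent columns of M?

4

Row reduce to echelon form.
R2 ← R2 + (9/4)·R1: [0, -1, -33, 137/4]
R3 ← R3 + (5/4)·R1: [0, -1, -16, 61/4]
R4 ← R4 + (5/4)·R1: [0, -5, -20, 73/4]
R5 ← R5 − (1/4)·R1: [0, 13, 8, -29/4]
R3 ← R3 − R2: [0, 0, 17, -19]
R4 ← R4 − (5)·R2: [0, 0, 145, -153]
R5 ← R5 + (13)·R2: [0, 0, -421, 438]
R4 ← R4 − (145/17)·R3: [0, 0, 0, 154/17]
R5 ← R5 + (421/17)·R3: [0, 0, 0, -553/17]
R5 ← R5 + (79/22)·R4: [0, 0, 0, 0]
Echelon form has 4 nonzero rows, so rank(M) = 4.
The rank gives the maximum number of linearly independent columns: 4.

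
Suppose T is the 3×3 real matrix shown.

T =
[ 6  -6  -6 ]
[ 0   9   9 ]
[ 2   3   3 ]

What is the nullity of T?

1

Row reduce to echelon form.
R3 ← R3 − (1/3)·R1: [0, 5, 5]
R3 ← R3 − (5/9)·R2: [0, 0, 0]
2 nonzero rows, so rank(T) = 2.
T has 3 columns; by rank–nullity, nullity = 3 − 2 = 1.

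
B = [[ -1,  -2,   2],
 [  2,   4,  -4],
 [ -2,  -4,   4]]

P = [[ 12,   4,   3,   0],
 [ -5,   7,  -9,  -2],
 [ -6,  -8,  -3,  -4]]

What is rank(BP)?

1

First compute BP:
[[-14, -34,   9,  -4],
 [ 28,  68, -18,   8],
 [-28, -68,  18,  -8]]
Now row reduce the product.
R2 ← R2 + (2)·R1: [0, 0, 0, 0]
R3 ← R3 − (2)·R1: [0, 0, 0, 0]
1 nonzero row, so rank(BP) = 1.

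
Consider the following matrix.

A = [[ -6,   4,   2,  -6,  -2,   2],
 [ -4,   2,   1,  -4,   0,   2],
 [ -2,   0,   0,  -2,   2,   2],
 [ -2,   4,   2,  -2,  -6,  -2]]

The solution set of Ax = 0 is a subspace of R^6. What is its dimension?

Row reduce to echelon form.
R2 ← R2 − (2/3)·R1: [0, -2/3, -1/3, 0, 4/3, 2/3]
R3 ← R3 − (1/3)·R1: [0, -4/3, -2/3, 0, 8/3, 4/3]
R4 ← R4 − (1/3)·R1: [0, 8/3, 4/3, 0, -16/3, -8/3]
R3 ← R3 − (2)·R2: [0, 0, 0, 0, 0, 0]
R4 ← R4 + (4)·R2: [0, 0, 0, 0, 0, 0]
2 nonzero rows, so rank(A) = 2.
A has 6 columns; by rank–nullity, nullity = 6 − 2 = 4.

4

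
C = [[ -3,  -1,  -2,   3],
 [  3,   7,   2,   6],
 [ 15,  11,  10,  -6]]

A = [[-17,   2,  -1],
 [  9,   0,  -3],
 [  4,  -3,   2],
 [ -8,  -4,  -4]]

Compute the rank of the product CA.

2

First compute CA:
[[ 10, -12, -10],
 [-28, -24, -44],
 [-68,  24,  -4]]
Now row reduce the product.
R2 ← R2 + (14/5)·R1: [0, -288/5, -72]
R3 ← R3 + (34/5)·R1: [0, -288/5, -72]
R3 ← R3 − R2: [0, 0, 0]
2 nonzero rows, so rank(CA) = 2.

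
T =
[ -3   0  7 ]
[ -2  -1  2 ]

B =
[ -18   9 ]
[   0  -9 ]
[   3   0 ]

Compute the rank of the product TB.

2

First compute TB:
[[ 75, -27],
 [ 42,  -9]]
Now row reduce the product.
R2 ← R2 − (14/25)·R1: [0, 153/25]
2 nonzero rows, so rank(TB) = 2.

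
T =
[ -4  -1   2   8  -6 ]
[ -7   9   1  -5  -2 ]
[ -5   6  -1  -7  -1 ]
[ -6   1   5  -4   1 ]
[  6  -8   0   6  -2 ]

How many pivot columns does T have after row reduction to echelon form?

5

Row reduce to echelon form.
R2 ← R2 − (7/4)·R1: [0, 43/4, -5/2, -19, 17/2]
R3 ← R3 − (5/4)·R1: [0, 29/4, -7/2, -17, 13/2]
R4 ← R4 − (3/2)·R1: [0, 5/2, 2, -16, 10]
R5 ← R5 + (3/2)·R1: [0, -19/2, 3, 18, -11]
R3 ← R3 − (29/43)·R2: [0, 0, -78/43, -180/43, 33/43]
R4 ← R4 − (10/43)·R2: [0, 0, 111/43, -498/43, 345/43]
R5 ← R5 + (38/43)·R2: [0, 0, 34/43, 52/43, -150/43]
R4 ← R4 + (37/26)·R3: [0, 0, 0, -228/13, 237/26]
R5 ← R5 + (17/39)·R3: [0, 0, 0, -8/13, -41/13]
R5 ← R5 − (2/57)·R4: [0, 0, 0, 0, -66/19]
Echelon form has 5 nonzero rows, so rank(T) = 5.
Each nonzero row contributes one pivot column: 5 pivot columns.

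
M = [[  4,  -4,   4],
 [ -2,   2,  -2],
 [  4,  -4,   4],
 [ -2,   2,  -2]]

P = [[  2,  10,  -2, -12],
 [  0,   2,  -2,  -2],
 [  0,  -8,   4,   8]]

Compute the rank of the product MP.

1

First compute MP:
[[  8,   0,  16,  -8],
 [ -4,   0,  -8,   4],
 [  8,   0,  16,  -8],
 [ -4,   0,  -8,   4]]
Now row reduce the product.
R2 ← R2 + (1/2)·R1: [0, 0, 0, 0]
R3 ← R3 − R1: [0, 0, 0, 0]
R4 ← R4 + (1/2)·R1: [0, 0, 0, 0]
1 nonzero row, so rank(MP) = 1.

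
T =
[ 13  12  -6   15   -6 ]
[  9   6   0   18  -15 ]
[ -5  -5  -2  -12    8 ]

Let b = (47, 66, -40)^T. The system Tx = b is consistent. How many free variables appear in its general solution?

2

Row reduce the augmented matrix [T | b].
R2 ← R2 − (9/13)·R1: [0, -30/13, 54/13, 99/13, -141/13, 435/13]
R3 ← R3 + (5/13)·R1: [0, -5/13, -56/13, -81/13, 74/13, -285/13]
R3 ← R3 − (1/6)·R2: [0, 0, -5, -15/2, 15/2, -55/2]
The echelon form has 3 nonzero rows, and every pivot lies in the first 5 columns, so rank(T) = rank([T|b]) = 3.
The system is consistent.
Free variables = (unknowns) − (rank) = 5 − 3 = 2.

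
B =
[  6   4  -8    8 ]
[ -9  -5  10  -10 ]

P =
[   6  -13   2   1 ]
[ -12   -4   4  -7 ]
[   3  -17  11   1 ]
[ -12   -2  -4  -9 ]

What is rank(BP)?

First compute BP:
[[-132,  26, -92, -102],
 [156, -13, 112, 126]]
Now row reduce the product.
R2 ← R2 + (13/11)·R1: [0, 195/11, 36/11, 60/11]
2 nonzero rows, so rank(BP) = 2.

2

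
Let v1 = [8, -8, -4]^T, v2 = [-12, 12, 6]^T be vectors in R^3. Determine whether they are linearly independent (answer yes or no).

no

Form the matrix with these vectors as rows and row reduce.
R2 ← R2 + (3/2)·R1: [0, 0, 0]
1 nonzero row, so the 2 vectors span a space of dimension 1.
Since 1 < 2, the vectors are linearly dependent.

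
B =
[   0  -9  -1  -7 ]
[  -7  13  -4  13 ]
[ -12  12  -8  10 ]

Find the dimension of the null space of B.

1

Row reduce to echelon form.
Swap R1 ↔ R2
R3 ← R3 − (12/7)·R1: [0, -72/7, -8/7, -86/7]
R3 ← R3 − (8/7)·R2: [0, 0, 0, -30/7]
3 nonzero rows, so rank(B) = 3.
B has 4 columns; by rank–nullity, nullity = 4 − 3 = 1.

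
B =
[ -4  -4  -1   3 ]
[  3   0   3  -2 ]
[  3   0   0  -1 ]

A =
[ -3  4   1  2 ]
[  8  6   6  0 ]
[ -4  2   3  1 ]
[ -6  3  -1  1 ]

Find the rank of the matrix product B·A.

3

First compute BA:
[[-34, -33, -34,  -6],
 [ -9,  12,  14,   7],
 [ -3,   9,   4,   5]]
Now row reduce the product.
R2 ← R2 − (9/34)·R1: [0, 705/34, 23, 146/17]
R3 ← R3 − (3/34)·R1: [0, 405/34, 7, 94/17]
R3 ← R3 − (27/47)·R2: [0, 0, -292/47, 28/47]
3 nonzero rows, so rank(BA) = 3.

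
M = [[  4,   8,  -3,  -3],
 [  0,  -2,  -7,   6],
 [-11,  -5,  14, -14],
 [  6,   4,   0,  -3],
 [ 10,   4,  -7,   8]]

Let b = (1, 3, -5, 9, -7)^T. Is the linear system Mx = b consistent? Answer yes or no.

no

Row reduce the augmented matrix [M | b].
R3 ← R3 + (11/4)·R1: [0, 17, 23/4, -89/4, -9/4]
R4 ← R4 − (3/2)·R1: [0, -8, 9/2, 3/2, 15/2]
R5 ← R5 − (5/2)·R1: [0, -16, 1/2, 31/2, -19/2]
R3 ← R3 + (17/2)·R2: [0, 0, -215/4, 115/4, 93/4]
R4 ← R4 − (4)·R2: [0, 0, 65/2, -45/2, -9/2]
R5 ← R5 − (8)·R2: [0, 0, 113/2, -65/2, -67/2]
R4 ← R4 + (26/43)·R3: [0, 0, 0, -220/43, 411/43]
R5 ← R5 + (226/215)·R3: [0, 0, 0, -98/43, -1948/215]
R5 ← R5 − (49/110)·R4: [0, 0, 0, 0, -293/22]
The echelon form has 5 nonzero rows; the last pivot sits in the augmented column, so rank(M) = 4 but rank([M|b]) = 5.
Since the ranks differ, the system is inconsistent.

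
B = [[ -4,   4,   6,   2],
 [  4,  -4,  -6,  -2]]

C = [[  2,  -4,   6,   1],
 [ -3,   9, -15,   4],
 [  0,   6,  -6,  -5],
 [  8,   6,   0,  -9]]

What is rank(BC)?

First compute BC:
[[ -4, 100, -120, -36],
 [  4, -100, 120,  36]]
Now row reduce the product.
R2 ← R2 + R1: [0, 0, 0, 0]
1 nonzero row, so rank(BC) = 1.

1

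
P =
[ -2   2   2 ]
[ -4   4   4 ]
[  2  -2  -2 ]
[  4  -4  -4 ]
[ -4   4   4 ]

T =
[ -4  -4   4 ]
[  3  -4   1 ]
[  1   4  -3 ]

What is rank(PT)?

First compute PT:
[[ 16,   8, -12],
 [ 32,  16, -24],
 [-16,  -8,  12],
 [-32, -16,  24],
 [ 32,  16, -24]]
Now row reduce the product.
R2 ← R2 − (2)·R1: [0, 0, 0]
R3 ← R3 + R1: [0, 0, 0]
R4 ← R4 + (2)·R1: [0, 0, 0]
R5 ← R5 − (2)·R1: [0, 0, 0]
1 nonzero row, so rank(PT) = 1.

1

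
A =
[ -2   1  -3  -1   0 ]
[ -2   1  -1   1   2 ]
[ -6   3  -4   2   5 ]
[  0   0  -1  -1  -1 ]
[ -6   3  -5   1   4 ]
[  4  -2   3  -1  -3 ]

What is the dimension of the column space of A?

2

Row reduce to echelon form.
R2 ← R2 − R1: [0, 0, 2, 2, 2]
R3 ← R3 − (3)·R1: [0, 0, 5, 5, 5]
R5 ← R5 − (3)·R1: [0, 0, 4, 4, 4]
R6 ← R6 + (2)·R1: [0, 0, -3, -3, -3]
R3 ← R3 − (5/2)·R2: [0, 0, 0, 0, 0]
R4 ← R4 + (1/2)·R2: [0, 0, 0, 0, 0]
R5 ← R5 − (2)·R2: [0, 0, 0, 0, 0]
R6 ← R6 + (3/2)·R2: [0, 0, 0, 0, 0]
Echelon form has 2 nonzero rows, so rank(A) = 2.
The column space has dimension equal to the rank: 2.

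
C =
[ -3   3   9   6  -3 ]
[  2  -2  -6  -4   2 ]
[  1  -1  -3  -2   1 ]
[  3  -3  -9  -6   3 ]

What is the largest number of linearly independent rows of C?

1

Row reduce to echelon form.
R2 ← R2 + (2/3)·R1: [0, 0, 0, 0, 0]
R3 ← R3 + (1/3)·R1: [0, 0, 0, 0, 0]
R4 ← R4 + R1: [0, 0, 0, 0, 0]
Echelon form has 1 nonzero row, so rank(C) = 1.
The rank gives the maximum number of linearly independent rows: 1.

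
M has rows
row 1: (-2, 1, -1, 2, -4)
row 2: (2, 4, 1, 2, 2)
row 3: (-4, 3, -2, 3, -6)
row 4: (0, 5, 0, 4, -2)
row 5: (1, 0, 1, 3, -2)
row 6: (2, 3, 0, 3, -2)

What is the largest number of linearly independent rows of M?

Row reduce to echelon form.
R2 ← R2 + R1: [0, 5, 0, 4, -2]
R3 ← R3 − (2)·R1: [0, 1, 0, -1, 2]
R5 ← R5 + (1/2)·R1: [0, 1/2, 1/2, 4, -4]
R6 ← R6 + R1: [0, 4, -1, 5, -6]
R3 ← R3 − (1/5)·R2: [0, 0, 0, -9/5, 12/5]
R4 ← R4 − R2: [0, 0, 0, 0, 0]
R5 ← R5 − (1/10)·R2: [0, 0, 1/2, 18/5, -19/5]
R6 ← R6 − (4/5)·R2: [0, 0, -1, 9/5, -22/5]
Swap R3 ↔ R5
R6 ← R6 + (2)·R3: [0, 0, 0, 9, -12]
Swap R4 ↔ R5
R6 ← R6 + (5)·R4: [0, 0, 0, 0, 0]
Echelon form has 4 nonzero rows, so rank(M) = 4.
The rank gives the maximum number of linearly independent rows: 4.

4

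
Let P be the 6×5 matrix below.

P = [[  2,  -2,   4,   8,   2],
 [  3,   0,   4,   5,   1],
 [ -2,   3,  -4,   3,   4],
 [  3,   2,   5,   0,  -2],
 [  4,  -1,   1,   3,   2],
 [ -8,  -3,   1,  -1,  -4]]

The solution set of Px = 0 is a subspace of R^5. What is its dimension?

1

Row reduce to echelon form.
R2 ← R2 − (3/2)·R1: [0, 3, -2, -7, -2]
R3 ← R3 + R1: [0, 1, 0, 11, 6]
R4 ← R4 − (3/2)·R1: [0, 5, -1, -12, -5]
R5 ← R5 − (2)·R1: [0, 3, -7, -13, -2]
R6 ← R6 + (4)·R1: [0, -11, 17, 31, 4]
R3 ← R3 − (1/3)·R2: [0, 0, 2/3, 40/3, 20/3]
R4 ← R4 − (5/3)·R2: [0, 0, 7/3, -1/3, -5/3]
R5 ← R5 − R2: [0, 0, -5, -6, 0]
R6 ← R6 + (11/3)·R2: [0, 0, 29/3, 16/3, -10/3]
R4 ← R4 − (7/2)·R3: [0, 0, 0, -47, -25]
R5 ← R5 + (15/2)·R3: [0, 0, 0, 94, 50]
R6 ← R6 − (29/2)·R3: [0, 0, 0, -188, -100]
R5 ← R5 + (2)·R4: [0, 0, 0, 0, 0]
R6 ← R6 − (4)·R4: [0, 0, 0, 0, 0]
4 nonzero rows, so rank(P) = 4.
P has 5 columns; by rank–nullity, nullity = 5 − 4 = 1.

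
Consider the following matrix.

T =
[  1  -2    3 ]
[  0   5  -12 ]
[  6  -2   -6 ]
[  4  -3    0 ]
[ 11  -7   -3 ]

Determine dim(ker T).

1

Row reduce to echelon form.
R3 ← R3 − (6)·R1: [0, 10, -24]
R4 ← R4 − (4)·R1: [0, 5, -12]
R5 ← R5 − (11)·R1: [0, 15, -36]
R3 ← R3 − (2)·R2: [0, 0, 0]
R4 ← R4 − R2: [0, 0, 0]
R5 ← R5 − (3)·R2: [0, 0, 0]
2 nonzero rows, so rank(T) = 2.
T has 3 columns; by rank–nullity, nullity = 3 − 2 = 1.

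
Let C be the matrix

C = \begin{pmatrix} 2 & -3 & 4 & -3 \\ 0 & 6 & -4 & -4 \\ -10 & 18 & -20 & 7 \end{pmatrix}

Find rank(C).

3

Row reduce to echelon form.
R3 ← R3 + (5)·R1: [0, 3, 0, -8]
R3 ← R3 − (1/2)·R2: [0, 0, 2, -6]
Echelon form has 3 nonzero rows, so rank(C) = 3.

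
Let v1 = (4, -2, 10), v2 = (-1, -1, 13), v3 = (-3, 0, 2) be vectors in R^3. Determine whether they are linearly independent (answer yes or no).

Form the matrix with these vectors as rows and row reduce.
R2 ← R2 + (1/4)·R1: [0, -3/2, 31/2]
R3 ← R3 + (3/4)·R1: [0, -3/2, 19/2]
R3 ← R3 − R2: [0, 0, -6]
3 nonzero rows, so the 3 vectors span a space of dimension 3.
Since 3 = 3, the vectors are linearly independent.

yes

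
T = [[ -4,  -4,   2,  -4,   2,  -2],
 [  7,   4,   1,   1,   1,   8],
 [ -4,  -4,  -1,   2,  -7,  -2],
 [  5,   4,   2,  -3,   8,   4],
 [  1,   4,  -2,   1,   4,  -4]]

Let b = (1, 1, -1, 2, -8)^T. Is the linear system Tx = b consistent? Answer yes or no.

Row reduce the augmented matrix [T | b].
R2 ← R2 + (7/4)·R1: [0, -3, 9/2, -6, 9/2, 9/2, 11/4]
R3 ← R3 − R1: [0, 0, -3, 6, -9, 0, -2]
R4 ← R4 + (5/4)·R1: [0, -1, 9/2, -8, 21/2, 3/2, 13/4]
R5 ← R5 + (1/4)·R1: [0, 3, -3/2, 0, 9/2, -9/2, -31/4]
R4 ← R4 − (1/3)·R2: [0, 0, 3, -6, 9, 0, 7/3]
R5 ← R5 + R2: [0, 0, 3, -6, 9, 0, -5]
R4 ← R4 + R3: [0, 0, 0, 0, 0, 0, 1/3]
R5 ← R5 + R3: [0, 0, 0, 0, 0, 0, -7]
R5 ← R5 + (21)·R4: [0, 0, 0, 0, 0, 0, 0]
The echelon form has 4 nonzero rows; the last pivot sits in the augmented column, so rank(T) = 3 but rank([T|b]) = 4.
Since the ranks differ, the system is inconsistent.

no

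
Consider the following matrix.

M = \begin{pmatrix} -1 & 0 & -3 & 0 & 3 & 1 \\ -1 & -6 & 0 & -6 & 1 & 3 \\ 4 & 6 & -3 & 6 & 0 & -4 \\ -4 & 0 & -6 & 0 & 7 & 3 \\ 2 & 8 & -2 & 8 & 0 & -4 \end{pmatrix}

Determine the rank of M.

3

Row reduce to echelon form.
R2 ← R2 − R1: [0, -6, 3, -6, -2, 2]
R3 ← R3 + (4)·R1: [0, 6, -15, 6, 12, 0]
R4 ← R4 − (4)·R1: [0, 0, 6, 0, -5, -1]
R5 ← R5 + (2)·R1: [0, 8, -8, 8, 6, -2]
R3 ← R3 + R2: [0, 0, -12, 0, 10, 2]
R5 ← R5 + (4/3)·R2: [0, 0, -4, 0, 10/3, 2/3]
R4 ← R4 + (1/2)·R3: [0, 0, 0, 0, 0, 0]
R5 ← R5 − (1/3)·R3: [0, 0, 0, 0, 0, 0]
Echelon form has 3 nonzero rows, so rank(M) = 3.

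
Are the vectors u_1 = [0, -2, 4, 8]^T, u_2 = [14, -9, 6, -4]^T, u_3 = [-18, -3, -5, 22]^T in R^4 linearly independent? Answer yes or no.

yes

Form the matrix with these vectors as rows and row reduce.
Swap R1 ↔ R2
R3 ← R3 + (9/7)·R1: [0, -102/7, 19/7, 118/7]
R3 ← R3 − (51/7)·R2: [0, 0, -185/7, -290/7]
3 nonzero rows, so the 3 vectors span a space of dimension 3.
Since 3 = 3, the vectors are linearly independent.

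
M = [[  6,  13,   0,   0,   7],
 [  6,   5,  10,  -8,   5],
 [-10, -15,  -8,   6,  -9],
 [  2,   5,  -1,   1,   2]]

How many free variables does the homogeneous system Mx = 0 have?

Row reduce to echelon form.
R2 ← R2 − R1: [0, -8, 10, -8, -2]
R3 ← R3 + (5/3)·R1: [0, 20/3, -8, 6, 8/3]
R4 ← R4 − (1/3)·R1: [0, 2/3, -1, 1, -1/3]
R3 ← R3 + (5/6)·R2: [0, 0, 1/3, -2/3, 1]
R4 ← R4 + (1/12)·R2: [0, 0, -1/6, 1/3, -1/2]
R4 ← R4 + (1/2)·R3: [0, 0, 0, 0, 0]
3 nonzero rows, so rank(M) = 3.
M has 5 columns; by rank–nullity, nullity = 5 − 3 = 2.

2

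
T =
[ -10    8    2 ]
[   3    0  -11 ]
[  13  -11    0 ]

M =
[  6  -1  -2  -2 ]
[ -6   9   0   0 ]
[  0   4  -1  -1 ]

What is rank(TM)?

First compute TM:
[[-108,  90,  18,  18],
 [ 18, -47,   5,   5],
 [144, -112, -26, -26]]
Now row reduce the product.
R2 ← R2 + (1/6)·R1: [0, -32, 8, 8]
R3 ← R3 + (4/3)·R1: [0, 8, -2, -2]
R3 ← R3 + (1/4)·R2: [0, 0, 0, 0]
2 nonzero rows, so rank(TM) = 2.

2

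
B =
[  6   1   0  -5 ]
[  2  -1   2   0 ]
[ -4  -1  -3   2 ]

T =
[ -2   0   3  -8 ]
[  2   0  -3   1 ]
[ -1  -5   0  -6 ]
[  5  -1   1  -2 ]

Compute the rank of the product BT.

First compute BT:
[[-35,   5,  10, -37],
 [ -8, -10,   9, -29],
 [ 19,  13,  -7,  45]]
Now row reduce the product.
R2 ← R2 − (8/35)·R1: [0, -78/7, 47/7, -719/35]
R3 ← R3 + (19/35)·R1: [0, 110/7, -11/7, 872/35]
R3 ← R3 + (55/39)·R2: [0, 0, 308/39, -791/195]
3 nonzero rows, so rank(BT) = 3.

3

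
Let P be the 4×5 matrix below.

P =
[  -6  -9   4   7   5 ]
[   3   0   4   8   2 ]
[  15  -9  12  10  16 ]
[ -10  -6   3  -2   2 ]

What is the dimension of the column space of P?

Row reduce to echelon form.
R2 ← R2 + (1/2)·R1: [0, -9/2, 6, 23/2, 9/2]
R3 ← R3 + (5/2)·R1: [0, -63/2, 22, 55/2, 57/2]
R4 ← R4 − (5/3)·R1: [0, 9, -11/3, -41/3, -19/3]
R3 ← R3 − (7)·R2: [0, 0, -20, -53, -3]
R4 ← R4 + (2)·R2: [0, 0, 25/3, 28/3, 8/3]
R4 ← R4 + (5/12)·R3: [0, 0, 0, -51/4, 17/12]
Echelon form has 4 nonzero rows, so rank(P) = 4.
The column space has dimension equal to the rank: 4.

4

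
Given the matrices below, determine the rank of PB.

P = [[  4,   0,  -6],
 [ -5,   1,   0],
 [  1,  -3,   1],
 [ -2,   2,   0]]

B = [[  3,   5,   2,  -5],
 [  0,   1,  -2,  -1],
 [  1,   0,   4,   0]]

First compute PB:
[[  6,  20, -16, -20],
 [-15, -24, -12,  24],
 [  4,   2,  12,  -2],
 [ -6,  -8,  -8,   8]]
Now row reduce the product.
R2 ← R2 + (5/2)·R1: [0, 26, -52, -26]
R3 ← R3 − (2/3)·R1: [0, -34/3, 68/3, 34/3]
R4 ← R4 + R1: [0, 12, -24, -12]
R3 ← R3 + (17/39)·R2: [0, 0, 0, 0]
R4 ← R4 − (6/13)·R2: [0, 0, 0, 0]
2 nonzero rows, so rank(PB) = 2.

2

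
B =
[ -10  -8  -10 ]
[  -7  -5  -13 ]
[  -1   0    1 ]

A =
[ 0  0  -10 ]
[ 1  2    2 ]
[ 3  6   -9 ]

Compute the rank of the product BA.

2

First compute BA:
[[-38, -76, 174],
 [-44, -88, 177],
 [  3,   6,   1]]
Now row reduce the product.
R2 ← R2 − (22/19)·R1: [0, 0, -465/19]
R3 ← R3 + (3/38)·R1: [0, 0, 280/19]
R3 ← R3 + (56/93)·R2: [0, 0, 0]
2 nonzero rows, so rank(BA) = 2.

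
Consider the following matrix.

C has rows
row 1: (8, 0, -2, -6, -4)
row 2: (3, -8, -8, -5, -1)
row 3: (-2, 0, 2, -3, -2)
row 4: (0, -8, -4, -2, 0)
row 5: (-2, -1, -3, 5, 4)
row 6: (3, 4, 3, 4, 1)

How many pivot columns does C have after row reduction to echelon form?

4

Row reduce to echelon form.
R2 ← R2 − (3/8)·R1: [0, -8, -29/4, -11/4, 1/2]
R3 ← R3 + (1/4)·R1: [0, 0, 3/2, -9/2, -3]
R5 ← R5 + (1/4)·R1: [0, -1, -7/2, 7/2, 3]
R6 ← R6 − (3/8)·R1: [0, 4, 15/4, 25/4, 5/2]
R4 ← R4 − R2: [0, 0, 13/4, 3/4, -1/2]
R5 ← R5 − (1/8)·R2: [0, 0, -83/32, 123/32, 47/16]
R6 ← R6 + (1/2)·R2: [0, 0, 1/8, 39/8, 11/4]
R4 ← R4 − (13/6)·R3: [0, 0, 0, 21/2, 6]
R5 ← R5 + (83/48)·R3: [0, 0, 0, -63/16, -9/4]
R6 ← R6 − (1/12)·R3: [0, 0, 0, 21/4, 3]
R5 ← R5 + (3/8)·R4: [0, 0, 0, 0, 0]
R6 ← R6 − (1/2)·R4: [0, 0, 0, 0, 0]
Echelon form has 4 nonzero rows, so rank(C) = 4.
Each nonzero row contributes one pivot column: 4 pivot columns.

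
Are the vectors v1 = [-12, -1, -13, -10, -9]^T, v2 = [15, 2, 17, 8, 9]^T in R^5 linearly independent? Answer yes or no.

yes

Form the matrix with these vectors as rows and row reduce.
R2 ← R2 + (5/4)·R1: [0, 3/4, 3/4, -9/2, -9/4]
2 nonzero rows, so the 2 vectors span a space of dimension 2.
Since 2 = 2, the vectors are linearly independent.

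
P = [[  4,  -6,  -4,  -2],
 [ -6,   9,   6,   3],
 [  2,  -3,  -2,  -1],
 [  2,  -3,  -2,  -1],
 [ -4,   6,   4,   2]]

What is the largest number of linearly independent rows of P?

Row reduce to echelon form.
R2 ← R2 + (3/2)·R1: [0, 0, 0, 0]
R3 ← R3 − (1/2)·R1: [0, 0, 0, 0]
R4 ← R4 − (1/2)·R1: [0, 0, 0, 0]
R5 ← R5 + R1: [0, 0, 0, 0]
Echelon form has 1 nonzero row, so rank(P) = 1.
The rank gives the maximum number of linearly independent rows: 1.

1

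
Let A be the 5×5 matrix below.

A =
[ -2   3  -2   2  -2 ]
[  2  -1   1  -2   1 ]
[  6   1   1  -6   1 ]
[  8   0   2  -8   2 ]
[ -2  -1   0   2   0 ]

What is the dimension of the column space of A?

Row reduce to echelon form.
R2 ← R2 + R1: [0, 2, -1, 0, -1]
R3 ← R3 + (3)·R1: [0, 10, -5, 0, -5]
R4 ← R4 + (4)·R1: [0, 12, -6, 0, -6]
R5 ← R5 − R1: [0, -4, 2, 0, 2]
R3 ← R3 − (5)·R2: [0, 0, 0, 0, 0]
R4 ← R4 − (6)·R2: [0, 0, 0, 0, 0]
R5 ← R5 + (2)·R2: [0, 0, 0, 0, 0]
Echelon form has 2 nonzero rows, so rank(A) = 2.
The column space has dimension equal to the rank: 2.

2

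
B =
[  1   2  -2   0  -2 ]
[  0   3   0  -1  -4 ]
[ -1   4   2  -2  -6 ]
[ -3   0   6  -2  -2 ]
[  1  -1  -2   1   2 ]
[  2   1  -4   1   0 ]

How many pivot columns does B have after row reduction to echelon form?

Row reduce to echelon form.
R3 ← R3 + R1: [0, 6, 0, -2, -8]
R4 ← R4 + (3)·R1: [0, 6, 0, -2, -8]
R5 ← R5 − R1: [0, -3, 0, 1, 4]
R6 ← R6 − (2)·R1: [0, -3, 0, 1, 4]
R3 ← R3 − (2)·R2: [0, 0, 0, 0, 0]
R4 ← R4 − (2)·R2: [0, 0, 0, 0, 0]
R5 ← R5 + R2: [0, 0, 0, 0, 0]
R6 ← R6 + R2: [0, 0, 0, 0, 0]
Echelon form has 2 nonzero rows, so rank(B) = 2.
Each nonzero row contributes one pivot column: 2 pivot columns.

2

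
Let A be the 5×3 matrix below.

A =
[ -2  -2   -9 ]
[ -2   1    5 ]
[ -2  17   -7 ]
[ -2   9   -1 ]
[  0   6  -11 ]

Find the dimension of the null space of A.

0

Row reduce to echelon form.
R2 ← R2 − R1: [0, 3, 14]
R3 ← R3 − R1: [0, 19, 2]
R4 ← R4 − R1: [0, 11, 8]
R3 ← R3 − (19/3)·R2: [0, 0, -260/3]
R4 ← R4 − (11/3)·R2: [0, 0, -130/3]
R5 ← R5 − (2)·R2: [0, 0, -39]
R4 ← R4 − (1/2)·R3: [0, 0, 0]
R5 ← R5 − (9/20)·R3: [0, 0, 0]
3 nonzero rows, so rank(A) = 3.
A has 3 columns; by rank–nullity, nullity = 3 − 3 = 0.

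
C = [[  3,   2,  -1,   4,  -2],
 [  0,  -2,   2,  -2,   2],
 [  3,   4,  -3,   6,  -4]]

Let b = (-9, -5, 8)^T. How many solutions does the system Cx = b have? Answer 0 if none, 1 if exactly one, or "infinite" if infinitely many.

Row reduce the augmented matrix [C | b].
R3 ← R3 − R1: [0, 2, -2, 2, -2, 17]
R3 ← R3 + R2: [0, 0, 0, 0, 0, 12]
The echelon form has 3 nonzero rows; the last pivot sits in the augmented column, so rank(C) = 2 but rank([C|b]) = 3.
Since the ranks differ, the system is inconsistent.
It has no solutions.

0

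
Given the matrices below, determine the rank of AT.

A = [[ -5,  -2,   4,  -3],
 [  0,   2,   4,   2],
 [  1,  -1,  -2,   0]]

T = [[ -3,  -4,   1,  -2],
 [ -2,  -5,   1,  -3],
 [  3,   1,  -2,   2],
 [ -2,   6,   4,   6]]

First compute AT:
[[ 37,  16, -27,   6],
 [  4,   6,   2,  14],
 [ -7,  -1,   4,  -3]]
Now row reduce the product.
R2 ← R2 − (4/37)·R1: [0, 158/37, 182/37, 494/37]
R3 ← R3 + (7/37)·R1: [0, 75/37, -41/37, -69/37]
R3 ← R3 − (75/158)·R2: [0, 0, -272/79, -648/79]
3 nonzero rows, so rank(AT) = 3.

3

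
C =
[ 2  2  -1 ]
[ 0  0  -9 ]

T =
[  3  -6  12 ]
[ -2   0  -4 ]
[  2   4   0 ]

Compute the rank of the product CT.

2

First compute CT:
[[  0, -16,  16],
 [-18, -36,   0]]
Now row reduce the product.
Swap R1 ↔ R2
2 nonzero rows, so rank(CT) = 2.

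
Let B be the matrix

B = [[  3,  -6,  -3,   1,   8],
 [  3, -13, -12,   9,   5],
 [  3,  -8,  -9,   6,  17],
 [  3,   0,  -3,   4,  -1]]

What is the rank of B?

4

Row reduce to echelon form.
R2 ← R2 − R1: [0, -7, -9, 8, -3]
R3 ← R3 − R1: [0, -2, -6, 5, 9]
R4 ← R4 − R1: [0, 6, 0, 3, -9]
R3 ← R3 − (2/7)·R2: [0, 0, -24/7, 19/7, 69/7]
R4 ← R4 + (6/7)·R2: [0, 0, -54/7, 69/7, -81/7]
R4 ← R4 − (9/4)·R3: [0, 0, 0, 15/4, -135/4]
Echelon form has 4 nonzero rows, so rank(B) = 4.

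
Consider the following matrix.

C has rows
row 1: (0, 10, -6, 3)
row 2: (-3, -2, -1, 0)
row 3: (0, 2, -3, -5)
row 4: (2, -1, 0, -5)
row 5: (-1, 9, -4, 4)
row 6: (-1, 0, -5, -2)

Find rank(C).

4

Row reduce to echelon form.
Swap R1 ↔ R2
R4 ← R4 + (2/3)·R1: [0, -7/3, -2/3, -5]
R5 ← R5 − (1/3)·R1: [0, 29/3, -11/3, 4]
R6 ← R6 − (1/3)·R1: [0, 2/3, -14/3, -2]
R3 ← R3 − (1/5)·R2: [0, 0, -9/5, -28/5]
R4 ← R4 + (7/30)·R2: [0, 0, -31/15, -43/10]
R5 ← R5 − (29/30)·R2: [0, 0, 32/15, 11/10]
R6 ← R6 − (1/15)·R2: [0, 0, -64/15, -11/5]
R4 ← R4 − (31/27)·R3: [0, 0, 0, 115/54]
R5 ← R5 + (32/27)·R3: [0, 0, 0, -299/54]
R6 ← R6 − (64/27)·R3: [0, 0, 0, 299/27]
R5 ← R5 + (13/5)·R4: [0, 0, 0, 0]
R6 ← R6 − (26/5)·R4: [0, 0, 0, 0]
Echelon form has 4 nonzero rows, so rank(C) = 4.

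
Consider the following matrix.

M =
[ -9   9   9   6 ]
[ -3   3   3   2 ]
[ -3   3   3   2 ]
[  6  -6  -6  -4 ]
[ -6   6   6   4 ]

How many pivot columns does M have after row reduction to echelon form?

Row reduce to echelon form.
R2 ← R2 − (1/3)·R1: [0, 0, 0, 0]
R3 ← R3 − (1/3)·R1: [0, 0, 0, 0]
R4 ← R4 + (2/3)·R1: [0, 0, 0, 0]
R5 ← R5 − (2/3)·R1: [0, 0, 0, 0]
Echelon form has 1 nonzero row, so rank(M) = 1.
Each nonzero row contributes one pivot column: 1 pivot columns.

1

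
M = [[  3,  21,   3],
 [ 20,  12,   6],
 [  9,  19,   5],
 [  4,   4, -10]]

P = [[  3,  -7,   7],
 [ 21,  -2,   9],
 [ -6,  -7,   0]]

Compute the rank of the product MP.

First compute MP:
[[432, -84, 210],
 [276, -206, 248],
 [396, -136, 234],
 [156,  34,  64]]
Now row reduce the product.
R2 ← R2 − (23/36)·R1: [0, -457/3, 683/6]
R3 ← R3 − (11/12)·R1: [0, -59, 83/2]
R4 ← R4 − (13/36)·R1: [0, 193/3, -71/6]
R3 ← R3 − (177/457)·R2: [0, 0, -1183/457]
R4 ← R4 + (193/457)·R2: [0, 0, 16562/457]
R4 ← R4 + (14)·R3: [0, 0, 0]
3 nonzero rows, so rank(MP) = 3.

3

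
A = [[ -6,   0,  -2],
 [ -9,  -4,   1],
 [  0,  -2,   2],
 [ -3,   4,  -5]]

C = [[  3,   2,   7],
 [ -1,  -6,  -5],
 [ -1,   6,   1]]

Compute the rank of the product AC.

2

First compute AC:
[[-16, -24, -44],
 [-24,  12, -42],
 [  0,  24,  12],
 [ -8, -60, -46]]
Now row reduce the product.
R2 ← R2 − (3/2)·R1: [0, 48, 24]
R4 ← R4 − (1/2)·R1: [0, -48, -24]
R3 ← R3 − (1/2)·R2: [0, 0, 0]
R4 ← R4 + R2: [0, 0, 0]
2 nonzero rows, so rank(AC) = 2.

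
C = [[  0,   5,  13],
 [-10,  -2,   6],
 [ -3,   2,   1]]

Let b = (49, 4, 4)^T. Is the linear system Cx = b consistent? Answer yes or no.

yes

Row reduce the augmented matrix [C | b].
Swap R1 ↔ R2
R3 ← R3 − (3/10)·R1: [0, 13/5, -4/5, 14/5]
R3 ← R3 − (13/25)·R2: [0, 0, -189/25, -567/25]
The echelon form has 3 nonzero rows, and every pivot lies in the first 3 columns, so rank(C) = rank([C|b]) = 3.
The system is consistent.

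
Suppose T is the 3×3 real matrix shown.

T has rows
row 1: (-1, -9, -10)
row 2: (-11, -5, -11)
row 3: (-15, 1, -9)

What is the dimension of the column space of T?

Row reduce to echelon form.
R2 ← R2 − (11)·R1: [0, 94, 99]
R3 ← R3 − (15)·R1: [0, 136, 141]
R3 ← R3 − (68/47)·R2: [0, 0, -105/47]
Echelon form has 3 nonzero rows, so rank(T) = 3.
The column space has dimension equal to the rank: 3.

3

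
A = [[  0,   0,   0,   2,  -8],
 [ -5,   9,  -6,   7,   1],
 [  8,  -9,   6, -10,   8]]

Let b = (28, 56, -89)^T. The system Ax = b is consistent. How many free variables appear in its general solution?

Row reduce the augmented matrix [A | b].
Swap R1 ↔ R2
R3 ← R3 + (8/5)·R1: [0, 27/5, -18/5, 6/5, 48/5, 3/5]
Swap R2 ↔ R3
The echelon form has 3 nonzero rows, and every pivot lies in the first 5 columns, so rank(A) = rank([A|b]) = 3.
The system is consistent.
Free variables = (unknowns) − (rank) = 5 − 3 = 2.

2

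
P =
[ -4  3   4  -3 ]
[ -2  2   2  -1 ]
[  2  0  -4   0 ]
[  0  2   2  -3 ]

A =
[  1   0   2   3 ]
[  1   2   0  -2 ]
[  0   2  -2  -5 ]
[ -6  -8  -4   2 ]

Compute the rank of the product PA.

2

First compute PA:
[[ 17,  38,  -4, -44],
 [  6,  16,  -4, -22],
 [  2,  -8,  12,  26],
 [ 20,  32,   8, -20]]
Now row reduce the product.
R2 ← R2 − (6/17)·R1: [0, 44/17, -44/17, -110/17]
R3 ← R3 − (2/17)·R1: [0, -212/17, 212/17, 530/17]
R4 ← R4 − (20/17)·R1: [0, -216/17, 216/17, 540/17]
R3 ← R3 + (53/11)·R2: [0, 0, 0, 0]
R4 ← R4 + (54/11)·R2: [0, 0, 0, 0]
2 nonzero rows, so rank(PA) = 2.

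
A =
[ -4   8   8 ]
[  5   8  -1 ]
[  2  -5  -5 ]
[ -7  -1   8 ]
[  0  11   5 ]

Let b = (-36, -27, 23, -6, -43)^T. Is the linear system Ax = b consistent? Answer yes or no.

Row reduce the augmented matrix [A | b].
R2 ← R2 + (5/4)·R1: [0, 18, 9, -72]
R3 ← R3 + (1/2)·R1: [0, -1, -1, 5]
R4 ← R4 − (7/4)·R1: [0, -15, -6, 57]
R3 ← R3 + (1/18)·R2: [0, 0, -1/2, 1]
R4 ← R4 + (5/6)·R2: [0, 0, 3/2, -3]
R5 ← R5 − (11/18)·R2: [0, 0, -1/2, 1]
R4 ← R4 + (3)·R3: [0, 0, 0, 0]
R5 ← R5 − R3: [0, 0, 0, 0]
The echelon form has 3 nonzero rows, and every pivot lies in the first 3 columns, so rank(A) = rank([A|b]) = 3.
The system is consistent.

yes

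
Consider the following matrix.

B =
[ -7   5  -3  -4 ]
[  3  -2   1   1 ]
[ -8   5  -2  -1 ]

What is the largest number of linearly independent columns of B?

Row reduce to echelon form.
R2 ← R2 + (3/7)·R1: [0, 1/7, -2/7, -5/7]
R3 ← R3 − (8/7)·R1: [0, -5/7, 10/7, 25/7]
R3 ← R3 + (5)·R2: [0, 0, 0, 0]
Echelon form has 2 nonzero rows, so rank(B) = 2.
The rank gives the maximum number of linearly independent columns: 2.

2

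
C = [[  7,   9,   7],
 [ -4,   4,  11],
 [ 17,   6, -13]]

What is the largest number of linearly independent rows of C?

Row reduce to echelon form.
R2 ← R2 + (4/7)·R1: [0, 64/7, 15]
R3 ← R3 − (17/7)·R1: [0, -111/7, -30]
R3 ← R3 + (111/64)·R2: [0, 0, -255/64]
Echelon form has 3 nonzero rows, so rank(C) = 3.
The rank gives the maximum number of linearly independent rows: 3.

3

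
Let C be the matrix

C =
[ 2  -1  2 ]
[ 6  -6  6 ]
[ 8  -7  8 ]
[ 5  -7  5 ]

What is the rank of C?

Row reduce to echelon form.
R2 ← R2 − (3)·R1: [0, -3, 0]
R3 ← R3 − (4)·R1: [0, -3, 0]
R4 ← R4 − (5/2)·R1: [0, -9/2, 0]
R3 ← R3 − R2: [0, 0, 0]
R4 ← R4 − (3/2)·R2: [0, 0, 0]
Echelon form has 2 nonzero rows, so rank(C) = 2.

2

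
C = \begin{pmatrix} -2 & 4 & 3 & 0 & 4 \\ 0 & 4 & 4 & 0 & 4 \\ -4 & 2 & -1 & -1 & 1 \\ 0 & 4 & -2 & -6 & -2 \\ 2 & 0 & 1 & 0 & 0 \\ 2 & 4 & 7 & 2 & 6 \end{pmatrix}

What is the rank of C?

3

Row reduce to echelon form.
R3 ← R3 − (2)·R1: [0, -6, -7, -1, -7]
R5 ← R5 + R1: [0, 4, 4, 0, 4]
R6 ← R6 + R1: [0, 8, 10, 2, 10]
R3 ← R3 + (3/2)·R2: [0, 0, -1, -1, -1]
R4 ← R4 − R2: [0, 0, -6, -6, -6]
R5 ← R5 − R2: [0, 0, 0, 0, 0]
R6 ← R6 − (2)·R2: [0, 0, 2, 2, 2]
R4 ← R4 − (6)·R3: [0, 0, 0, 0, 0]
R6 ← R6 + (2)·R3: [0, 0, 0, 0, 0]
Echelon form has 3 nonzero rows, so rank(C) = 3.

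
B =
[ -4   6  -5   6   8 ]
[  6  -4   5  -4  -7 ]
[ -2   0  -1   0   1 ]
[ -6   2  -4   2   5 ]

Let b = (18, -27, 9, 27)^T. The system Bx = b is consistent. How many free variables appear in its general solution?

3

Row reduce the augmented matrix [B | b].
R2 ← R2 + (3/2)·R1: [0, 5, -5/2, 5, 5, 0]
R3 ← R3 − (1/2)·R1: [0, -3, 3/2, -3, -3, 0]
R4 ← R4 − (3/2)·R1: [0, -7, 7/2, -7, -7, 0]
R3 ← R3 + (3/5)·R2: [0, 0, 0, 0, 0, 0]
R4 ← R4 + (7/5)·R2: [0, 0, 0, 0, 0, 0]
The echelon form has 2 nonzero rows, and every pivot lies in the first 5 columns, so rank(B) = rank([B|b]) = 2.
The system is consistent.
Free variables = (unknowns) − (rank) = 5 − 2 = 3.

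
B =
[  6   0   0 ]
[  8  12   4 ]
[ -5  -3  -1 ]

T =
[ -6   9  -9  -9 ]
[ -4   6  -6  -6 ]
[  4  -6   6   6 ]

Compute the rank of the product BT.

1

First compute BT:
[[-36,  54, -54, -54],
 [-80, 120, -120, -120],
 [ 38, -57,  57,  57]]
Now row reduce the product.
R2 ← R2 − (20/9)·R1: [0, 0, 0, 0]
R3 ← R3 + (19/18)·R1: [0, 0, 0, 0]
1 nonzero row, so rank(BT) = 1.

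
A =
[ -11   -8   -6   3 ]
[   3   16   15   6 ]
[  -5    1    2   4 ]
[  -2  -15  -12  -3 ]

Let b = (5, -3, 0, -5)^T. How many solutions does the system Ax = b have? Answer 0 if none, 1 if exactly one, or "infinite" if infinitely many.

Row reduce the augmented matrix [A | b].
R2 ← R2 + (3/11)·R1: [0, 152/11, 147/11, 75/11, -18/11]
R3 ← R3 − (5/11)·R1: [0, 51/11, 52/11, 29/11, -25/11]
R4 ← R4 − (2/11)·R1: [0, -149/11, -120/11, -39/11, -65/11]
R3 ← R3 − (51/152)·R2: [0, 0, 37/152, 53/152, -131/76]
R4 ← R4 + (149/152)·R2: [0, 0, 333/152, 477/152, -571/76]
R4 ← R4 − (9)·R3: [0, 0, 0, 0, 8]
The echelon form has 4 nonzero rows; the last pivot sits in the augmented column, so rank(A) = 3 but rank([A|b]) = 4.
Since the ranks differ, the system is inconsistent.
It has no solutions.

0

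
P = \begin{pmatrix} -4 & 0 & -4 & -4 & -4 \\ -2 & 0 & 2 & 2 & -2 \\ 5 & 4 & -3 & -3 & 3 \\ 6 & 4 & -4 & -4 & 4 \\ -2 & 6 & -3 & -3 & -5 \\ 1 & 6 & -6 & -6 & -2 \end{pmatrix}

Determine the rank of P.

Row reduce to echelon form.
R2 ← R2 − (1/2)·R1: [0, 0, 4, 4, 0]
R3 ← R3 + (5/4)·R1: [0, 4, -8, -8, -2]
R4 ← R4 + (3/2)·R1: [0, 4, -10, -10, -2]
R5 ← R5 − (1/2)·R1: [0, 6, -1, -1, -3]
R6 ← R6 + (1/4)·R1: [0, 6, -7, -7, -3]
Swap R2 ↔ R3
R4 ← R4 − R2: [0, 0, -2, -2, 0]
R5 ← R5 − (3/2)·R2: [0, 0, 11, 11, 0]
R6 ← R6 − (3/2)·R2: [0, 0, 5, 5, 0]
R4 ← R4 + (1/2)·R3: [0, 0, 0, 0, 0]
R5 ← R5 − (11/4)·R3: [0, 0, 0, 0, 0]
R6 ← R6 − (5/4)·R3: [0, 0, 0, 0, 0]
Echelon form has 3 nonzero rows, so rank(P) = 3.

3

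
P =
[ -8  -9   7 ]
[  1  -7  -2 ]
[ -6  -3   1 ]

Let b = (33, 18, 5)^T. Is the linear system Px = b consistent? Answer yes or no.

Row reduce the augmented matrix [P | b].
R2 ← R2 + (1/8)·R1: [0, -65/8, -9/8, 177/8]
R3 ← R3 − (3/4)·R1: [0, 15/4, -17/4, -79/4]
R3 ← R3 + (6/13)·R2: [0, 0, -62/13, -124/13]
The echelon form has 3 nonzero rows, and every pivot lies in the first 3 columns, so rank(P) = rank([P|b]) = 3.
The system is consistent.

yes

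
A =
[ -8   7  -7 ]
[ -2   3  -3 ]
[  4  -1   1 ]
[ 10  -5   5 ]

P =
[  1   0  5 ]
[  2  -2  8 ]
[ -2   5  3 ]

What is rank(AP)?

2

First compute AP:
[[ 20, -49,  -5],
 [ 10, -21,   5],
 [  0,   7,  15],
 [-10,  35,  25]]
Now row reduce the product.
R2 ← R2 − (1/2)·R1: [0, 7/2, 15/2]
R4 ← R4 + (1/2)·R1: [0, 21/2, 45/2]
R3 ← R3 − (2)·R2: [0, 0, 0]
R4 ← R4 − (3)·R2: [0, 0, 0]
2 nonzero rows, so rank(AP) = 2.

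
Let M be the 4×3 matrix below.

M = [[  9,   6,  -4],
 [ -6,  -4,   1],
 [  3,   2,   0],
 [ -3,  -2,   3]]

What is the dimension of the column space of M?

Row reduce to echelon form.
R2 ← R2 + (2/3)·R1: [0, 0, -5/3]
R3 ← R3 − (1/3)·R1: [0, 0, 4/3]
R4 ← R4 + (1/3)·R1: [0, 0, 5/3]
R3 ← R3 + (4/5)·R2: [0, 0, 0]
R4 ← R4 + R2: [0, 0, 0]
Echelon form has 2 nonzero rows, so rank(M) = 2.
The column space has dimension equal to the rank: 2.

2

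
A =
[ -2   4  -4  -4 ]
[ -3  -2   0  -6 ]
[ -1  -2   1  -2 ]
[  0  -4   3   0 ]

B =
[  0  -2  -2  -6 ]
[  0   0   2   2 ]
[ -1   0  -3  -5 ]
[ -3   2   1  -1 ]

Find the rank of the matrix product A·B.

2

First compute AB:
[[ 16,  -4,  20,  44],
 [ 18,  -6,  -4,  20],
 [  5,  -2,  -7,  -1],
 [ -3,   0, -17, -23]]
Now row reduce the product.
R2 ← R2 − (9/8)·R1: [0, -3/2, -53/2, -59/2]
R3 ← R3 − (5/16)·R1: [0, -3/4, -53/4, -59/4]
R4 ← R4 + (3/16)·R1: [0, -3/4, -53/4, -59/4]
R3 ← R3 − (1/2)·R2: [0, 0, 0, 0]
R4 ← R4 − (1/2)·R2: [0, 0, 0, 0]
2 nonzero rows, so rank(AB) = 2.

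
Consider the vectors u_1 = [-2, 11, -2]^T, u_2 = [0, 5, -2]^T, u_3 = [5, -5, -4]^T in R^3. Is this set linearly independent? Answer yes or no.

Form the matrix with these vectors as rows and row reduce.
R3 ← R3 + (5/2)·R1: [0, 45/2, -9]
R3 ← R3 − (9/2)·R2: [0, 0, 0]
2 nonzero rows, so the 3 vectors span a space of dimension 2.
Since 2 < 3, the vectors are linearly dependent.

no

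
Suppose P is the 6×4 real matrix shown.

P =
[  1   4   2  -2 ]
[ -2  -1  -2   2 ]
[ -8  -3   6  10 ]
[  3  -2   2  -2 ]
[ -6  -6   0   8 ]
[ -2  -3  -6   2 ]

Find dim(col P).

3

Row reduce to echelon form.
R2 ← R2 + (2)·R1: [0, 7, 2, -2]
R3 ← R3 + (8)·R1: [0, 29, 22, -6]
R4 ← R4 − (3)·R1: [0, -14, -4, 4]
R5 ← R5 + (6)·R1: [0, 18, 12, -4]
R6 ← R6 + (2)·R1: [0, 5, -2, -2]
R3 ← R3 − (29/7)·R2: [0, 0, 96/7, 16/7]
R4 ← R4 + (2)·R2: [0, 0, 0, 0]
R5 ← R5 − (18/7)·R2: [0, 0, 48/7, 8/7]
R6 ← R6 − (5/7)·R2: [0, 0, -24/7, -4/7]
R5 ← R5 − (1/2)·R3: [0, 0, 0, 0]
R6 ← R6 + (1/4)·R3: [0, 0, 0, 0]
Echelon form has 3 nonzero rows, so rank(P) = 3.
The column space has dimension equal to the rank: 3.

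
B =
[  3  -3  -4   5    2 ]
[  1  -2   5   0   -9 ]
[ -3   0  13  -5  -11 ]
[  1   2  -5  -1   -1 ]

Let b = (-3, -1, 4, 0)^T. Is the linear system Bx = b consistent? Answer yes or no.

Row reduce the augmented matrix [B | b].
R2 ← R2 − (1/3)·R1: [0, -1, 19/3, -5/3, -29/3, 0]
R3 ← R3 + R1: [0, -3, 9, 0, -9, 1]
R4 ← R4 − (1/3)·R1: [0, 3, -11/3, -8/3, -5/3, 1]
R3 ← R3 − (3)·R2: [0, 0, -10, 5, 20, 1]
R4 ← R4 + (3)·R2: [0, 0, 46/3, -23/3, -92/3, 1]
R4 ← R4 + (23/15)·R3: [0, 0, 0, 0, 0, 38/15]
The echelon form has 4 nonzero rows; the last pivot sits in the augmented column, so rank(B) = 3 but rank([B|b]) = 4.
Since the ranks differ, the system is inconsistent.

no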